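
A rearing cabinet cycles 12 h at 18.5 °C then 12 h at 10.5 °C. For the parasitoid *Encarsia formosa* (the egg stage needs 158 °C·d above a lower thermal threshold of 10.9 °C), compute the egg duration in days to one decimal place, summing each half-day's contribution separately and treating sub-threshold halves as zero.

41.6 days

Day half: max(0, 18.5 − 10.9) × 0.5 = 7.6 × 0.5 = 3.80 DD.
Night half: max(0, 10.5 − 10.9) × 0.5 = 0.0 × 0.5 = 0.00 DD.
Per 24 h: 3.80 DD/day.
Duration = 158 / 3.80 = 41.579 ≈ 41.6 days.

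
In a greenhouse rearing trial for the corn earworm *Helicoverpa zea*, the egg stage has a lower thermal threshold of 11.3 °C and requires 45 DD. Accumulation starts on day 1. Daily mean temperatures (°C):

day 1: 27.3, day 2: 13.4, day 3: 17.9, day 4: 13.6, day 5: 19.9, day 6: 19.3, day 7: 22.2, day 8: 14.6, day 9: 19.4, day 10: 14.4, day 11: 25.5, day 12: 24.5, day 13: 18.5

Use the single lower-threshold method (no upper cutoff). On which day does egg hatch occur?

Daily DD above 11.3 °C: 16.0, 2.1, 6.6, 2.3, 8.6, 8.0, 10.9, 3.3, 8.1, 3.1, 14.2, 13.2, 7.2.
Cumulative: 16.0, 18.1, 24.7, 27.0, 35.6, 43.6, 54.5, 57.8, 65.9, 69.0, 83.2, 96.4, 103.6.
The total first reaches 45 DD on day 7.

day 7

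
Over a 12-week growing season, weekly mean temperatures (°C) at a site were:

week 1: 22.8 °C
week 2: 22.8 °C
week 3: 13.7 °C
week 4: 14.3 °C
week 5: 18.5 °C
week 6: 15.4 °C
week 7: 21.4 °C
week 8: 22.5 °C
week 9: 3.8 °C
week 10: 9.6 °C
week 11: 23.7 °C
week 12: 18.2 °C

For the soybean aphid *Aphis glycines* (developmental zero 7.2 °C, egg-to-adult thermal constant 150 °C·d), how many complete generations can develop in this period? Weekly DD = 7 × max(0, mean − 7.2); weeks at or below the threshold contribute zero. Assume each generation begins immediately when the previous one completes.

Weekly DD (7 × max(0, T̄ − 7.2)): 109.2, 109.2, 45.5, 49.7, 79.1, 57.4, 99.4, 107.1, 0.0, 16.8, 115.5, 77.0.
Season total = 865.9 DD.
Complete generations = ⌊865.9 / 150⌋ = 5.

5 generations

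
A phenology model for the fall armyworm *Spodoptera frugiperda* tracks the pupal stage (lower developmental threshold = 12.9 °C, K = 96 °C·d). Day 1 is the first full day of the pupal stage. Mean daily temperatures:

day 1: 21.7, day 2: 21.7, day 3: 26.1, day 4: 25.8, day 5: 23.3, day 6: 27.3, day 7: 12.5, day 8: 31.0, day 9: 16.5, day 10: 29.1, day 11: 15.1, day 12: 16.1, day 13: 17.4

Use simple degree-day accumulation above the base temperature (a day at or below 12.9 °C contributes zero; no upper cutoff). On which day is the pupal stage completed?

Daily DD above 12.9 °C: 8.8, 8.8, 13.2, 12.9, 10.4, 14.4, 0.0, 18.1, 3.6, 16.2, 2.2, 3.2, 4.5.
Cumulative: 8.8, 17.6, 30.8, 43.7, 54.1, 68.5, 68.5, 86.6, 90.2, 106.4, 108.6, 111.8, 116.3.
The total first reaches 96 DD on day 10.

day 10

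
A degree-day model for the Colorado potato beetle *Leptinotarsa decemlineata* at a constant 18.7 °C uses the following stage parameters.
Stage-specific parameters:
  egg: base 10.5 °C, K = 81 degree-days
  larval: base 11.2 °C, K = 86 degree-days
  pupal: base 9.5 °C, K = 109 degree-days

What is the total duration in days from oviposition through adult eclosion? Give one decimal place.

egg: 81 / (18.7 − 10.5) = 81 / 8.2 = 9.878 d.
larval: 86 / (18.7 − 11.2) = 86 / 7.5 = 11.467 d.
pupal: 109 / (18.7 − 9.5) = 109 / 9.2 = 11.848 d.
Sum = 33.193 ≈ 33.2 days.

33.2 days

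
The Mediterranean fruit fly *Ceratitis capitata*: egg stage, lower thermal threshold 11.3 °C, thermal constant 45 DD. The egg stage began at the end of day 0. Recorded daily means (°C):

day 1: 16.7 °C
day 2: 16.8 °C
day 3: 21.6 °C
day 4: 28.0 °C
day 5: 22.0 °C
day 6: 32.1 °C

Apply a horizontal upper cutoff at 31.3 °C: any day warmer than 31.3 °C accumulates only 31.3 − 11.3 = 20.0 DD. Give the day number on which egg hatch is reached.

Daily DD above 11.3 °C (capped at 20.0): 5.4, 5.5, 10.3, 16.7, 10.7, 20.0.
Cumulative: 5.4, 10.9, 21.2, 37.9, 48.6, 68.6.
The total first reaches 45 DD on day 5.

day 5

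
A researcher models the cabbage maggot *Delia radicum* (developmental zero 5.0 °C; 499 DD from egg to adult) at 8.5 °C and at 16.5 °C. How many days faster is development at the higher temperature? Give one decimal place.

99.2 days

At 8.5 °C: 499 / (8.5 − 5.0) = 499 / 3.5 = 142.571 d.
At 16.5 °C: 499 / (16.5 − 5.0) = 499 / 11.5 = 43.391 d.
Difference = |142.571 − 43.391| = 99.180 ≈ 99.2 days.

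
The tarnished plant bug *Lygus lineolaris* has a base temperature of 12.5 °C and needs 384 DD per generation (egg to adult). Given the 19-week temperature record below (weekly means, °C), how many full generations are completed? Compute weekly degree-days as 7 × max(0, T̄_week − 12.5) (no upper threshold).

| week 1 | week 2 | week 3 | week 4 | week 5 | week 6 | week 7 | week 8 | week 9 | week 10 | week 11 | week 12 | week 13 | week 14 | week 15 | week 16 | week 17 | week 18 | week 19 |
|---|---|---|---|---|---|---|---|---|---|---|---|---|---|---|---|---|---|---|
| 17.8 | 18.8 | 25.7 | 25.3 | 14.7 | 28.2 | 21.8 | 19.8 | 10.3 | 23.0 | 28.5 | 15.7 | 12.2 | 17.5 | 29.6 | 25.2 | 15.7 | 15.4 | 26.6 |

2 generations

Weekly DD (7 × max(0, T̄ − 12.5)): 37.1, 44.1, 92.4, 89.6, 15.4, 109.9, 65.1, 51.1, 0.0, 73.5, 112.0, 22.4, 0.0, 35.0, 119.7, 88.9, 22.4, 20.3, 98.7.
Season total = 1097.6 DD.
Complete generations = ⌊1097.6 / 384⌋ = 2.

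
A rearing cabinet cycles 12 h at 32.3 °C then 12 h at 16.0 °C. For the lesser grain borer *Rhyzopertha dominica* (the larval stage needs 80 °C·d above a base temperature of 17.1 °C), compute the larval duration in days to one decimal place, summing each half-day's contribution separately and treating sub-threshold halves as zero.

Day half: max(0, 32.3 − 17.1) × 0.5 = 15.2 × 0.5 = 7.60 DD.
Night half: max(0, 16.0 − 17.1) × 0.5 = 0.0 × 0.5 = 0.00 DD.
Per 24 h: 7.60 DD/day.
Duration = 80 / 7.60 = 10.526 ≈ 10.5 days.

10.5 days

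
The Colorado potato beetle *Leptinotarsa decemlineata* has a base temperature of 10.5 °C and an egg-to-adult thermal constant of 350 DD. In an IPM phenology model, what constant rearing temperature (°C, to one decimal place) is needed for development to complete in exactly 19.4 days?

28.5 °C

Required daily accumulation = 350 / 19.4 = 18.041 DD/day.
T = T_base + 18.041 = 10.5 + 18.041 = 28.541 ≈ 28.5 °C.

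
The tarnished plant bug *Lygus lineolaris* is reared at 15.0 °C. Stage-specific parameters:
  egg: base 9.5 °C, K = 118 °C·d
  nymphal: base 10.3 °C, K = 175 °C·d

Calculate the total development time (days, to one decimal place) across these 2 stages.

58.7 days

egg: 118 / (15.0 − 9.5) = 118 / 5.5 = 21.455 d.
nymphal: 175 / (15.0 − 10.3) = 175 / 4.7 = 37.234 d.
Sum = 58.689 ≈ 58.7 days.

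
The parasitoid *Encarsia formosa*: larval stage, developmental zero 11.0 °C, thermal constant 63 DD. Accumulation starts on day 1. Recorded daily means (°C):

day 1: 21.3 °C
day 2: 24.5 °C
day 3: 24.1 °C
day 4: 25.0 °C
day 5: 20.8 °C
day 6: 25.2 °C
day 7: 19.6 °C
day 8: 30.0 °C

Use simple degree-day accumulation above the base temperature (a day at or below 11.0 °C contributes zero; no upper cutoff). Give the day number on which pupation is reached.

day 6

Daily DD above 11.0 °C: 10.3, 13.5, 13.1, 14.0, 9.8, 14.2, 8.6, 19.0.
Cumulative: 10.3, 23.8, 36.9, 50.9, 60.7, 74.9, 83.5, 102.5.
The total first reaches 63 DD on day 6.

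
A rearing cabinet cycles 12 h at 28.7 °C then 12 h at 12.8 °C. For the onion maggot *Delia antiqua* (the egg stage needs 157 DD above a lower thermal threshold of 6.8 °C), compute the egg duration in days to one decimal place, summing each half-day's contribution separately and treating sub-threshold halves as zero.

11.3 days

Day half: max(0, 28.7 − 6.8) × 0.5 = 21.9 × 0.5 = 10.95 DD.
Night half: max(0, 12.8 − 6.8) × 0.5 = 6.0 × 0.5 = 3.00 DD.
Per 24 h: 13.95 DD/day.
Duration = 157 / 13.95 = 11.254 ≈ 11.3 days.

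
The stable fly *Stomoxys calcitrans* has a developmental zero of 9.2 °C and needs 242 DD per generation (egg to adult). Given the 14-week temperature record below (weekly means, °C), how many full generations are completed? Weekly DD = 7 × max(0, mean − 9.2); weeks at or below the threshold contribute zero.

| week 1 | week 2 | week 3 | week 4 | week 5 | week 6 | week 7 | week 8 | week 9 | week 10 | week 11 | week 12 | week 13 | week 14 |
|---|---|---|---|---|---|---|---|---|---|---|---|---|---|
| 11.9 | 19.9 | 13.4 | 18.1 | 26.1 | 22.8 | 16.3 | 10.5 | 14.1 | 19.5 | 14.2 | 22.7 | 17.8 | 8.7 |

Weekly DD (7 × max(0, T̄ − 9.2)): 18.9, 74.9, 29.4, 62.3, 118.3, 95.2, 49.7, 9.1, 34.3, 72.1, 35.0, 94.5, 60.2, 0.0.
Season total = 753.9 DD.
Complete generations = ⌊753.9 / 242⌋ = 3.

3 generations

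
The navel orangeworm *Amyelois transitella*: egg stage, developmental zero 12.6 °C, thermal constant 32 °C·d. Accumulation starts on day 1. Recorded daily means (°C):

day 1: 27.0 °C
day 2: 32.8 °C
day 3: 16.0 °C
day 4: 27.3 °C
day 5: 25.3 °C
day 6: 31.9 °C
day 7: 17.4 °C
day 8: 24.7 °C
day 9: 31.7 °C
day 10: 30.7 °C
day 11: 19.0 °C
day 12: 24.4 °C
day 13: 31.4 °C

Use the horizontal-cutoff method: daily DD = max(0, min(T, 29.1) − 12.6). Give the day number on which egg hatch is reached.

day 3

Daily DD above 12.6 °C (capped at 16.5): 14.4, 16.5, 3.4, 14.7, 12.7, 16.5, 4.8, 12.1, 16.5, 16.5, 6.4, 11.8, 16.5.
Cumulative: 14.4, 30.9, 34.3, 49.0, 61.7, 78.2, 83.0, 95.1, 111.6, 128.1, 134.5, 146.3, 162.8.
The total first reaches 32 DD on day 3.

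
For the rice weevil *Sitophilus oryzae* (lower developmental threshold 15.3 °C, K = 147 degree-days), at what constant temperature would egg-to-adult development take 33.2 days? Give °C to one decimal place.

19.7 °C

Required daily accumulation = 147 / 33.2 = 4.428 DD/day.
T = T_base + 4.428 = 15.3 + 4.428 = 19.728 ≈ 19.7 °C.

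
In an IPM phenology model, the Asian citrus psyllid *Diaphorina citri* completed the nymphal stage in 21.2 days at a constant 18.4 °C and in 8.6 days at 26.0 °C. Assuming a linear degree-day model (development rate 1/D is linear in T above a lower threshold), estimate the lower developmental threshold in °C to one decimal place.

Under the model K = D·(T − T_b), so D₁·(T₁ − T_b) = D₂·(T₂ − T_b).
21.2·(18.4 − T_b) = 8.6·(26.0 − T_b)
T_b = (21.2·18.4 − 8.6·26.0) / (21.2 − 8.6) = 166.48 / 12.6 = 13.213 °C ≈ 13.2 °C.

13.2 °C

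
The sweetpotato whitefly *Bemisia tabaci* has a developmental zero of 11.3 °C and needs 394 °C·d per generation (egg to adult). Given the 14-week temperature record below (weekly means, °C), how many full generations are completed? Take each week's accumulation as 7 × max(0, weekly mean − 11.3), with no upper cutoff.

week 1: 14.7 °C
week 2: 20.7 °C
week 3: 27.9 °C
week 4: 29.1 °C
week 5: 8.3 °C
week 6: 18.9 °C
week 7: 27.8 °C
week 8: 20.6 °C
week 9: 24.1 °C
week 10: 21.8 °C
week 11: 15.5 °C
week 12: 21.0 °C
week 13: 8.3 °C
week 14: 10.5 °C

2 generations

Weekly DD (7 × max(0, T̄ − 11.3)): 23.8, 65.8, 116.2, 124.6, 0.0, 53.2, 115.5, 65.1, 89.6, 73.5, 29.4, 67.9, 0.0, 0.0.
Season total = 824.6 DD.
Complete generations = ⌊824.6 / 394⌋ = 2.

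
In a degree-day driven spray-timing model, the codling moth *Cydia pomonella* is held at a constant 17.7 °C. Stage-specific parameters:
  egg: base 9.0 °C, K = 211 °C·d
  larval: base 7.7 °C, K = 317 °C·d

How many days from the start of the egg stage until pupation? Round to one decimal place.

56.0 days

egg: 211 / (17.7 − 9.0) = 211 / 8.7 = 24.253 d.
larval: 317 / (17.7 − 7.7) = 317 / 10.0 = 31.700 d.
Sum = 55.953 ≈ 56.0 days.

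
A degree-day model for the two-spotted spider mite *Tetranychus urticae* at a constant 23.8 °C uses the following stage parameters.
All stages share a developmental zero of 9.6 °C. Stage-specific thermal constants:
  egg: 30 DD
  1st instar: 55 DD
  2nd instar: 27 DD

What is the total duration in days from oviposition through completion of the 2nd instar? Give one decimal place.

7.9 days

Daily accumulation at 23.8 °C = 23.8 − 9.6 = 14.2 DD/day.
Total K = 30 + 55 + 27 = 112 DD.
Total duration = 112 / 14.2 = 7.887 ≈ 7.9 days.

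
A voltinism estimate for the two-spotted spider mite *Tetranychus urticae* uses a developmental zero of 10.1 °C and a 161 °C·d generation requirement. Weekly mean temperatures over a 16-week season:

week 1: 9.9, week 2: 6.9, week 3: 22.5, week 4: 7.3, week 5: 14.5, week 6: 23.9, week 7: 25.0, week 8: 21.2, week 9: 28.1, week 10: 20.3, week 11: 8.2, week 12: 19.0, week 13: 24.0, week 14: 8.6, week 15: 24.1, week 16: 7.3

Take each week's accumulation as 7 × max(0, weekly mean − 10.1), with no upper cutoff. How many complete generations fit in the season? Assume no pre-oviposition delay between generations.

5 generations

Weekly DD (7 × max(0, T̄ − 10.1)): 0.0, 0.0, 86.8, 0.0, 30.8, 96.6, 104.3, 77.7, 126.0, 71.4, 0.0, 62.3, 97.3, 0.0, 98.0, 0.0.
Season total = 851.2 DD.
Complete generations = ⌊851.2 / 161⌋ = 5.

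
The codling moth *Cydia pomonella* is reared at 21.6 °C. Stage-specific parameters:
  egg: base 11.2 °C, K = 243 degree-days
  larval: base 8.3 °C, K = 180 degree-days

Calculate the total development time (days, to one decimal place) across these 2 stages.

36.9 days

egg: 243 / (21.6 − 11.2) = 243 / 10.4 = 23.365 d.
larval: 180 / (21.6 − 8.3) = 180 / 13.3 = 13.534 d.
Sum = 36.899 ≈ 36.9 days.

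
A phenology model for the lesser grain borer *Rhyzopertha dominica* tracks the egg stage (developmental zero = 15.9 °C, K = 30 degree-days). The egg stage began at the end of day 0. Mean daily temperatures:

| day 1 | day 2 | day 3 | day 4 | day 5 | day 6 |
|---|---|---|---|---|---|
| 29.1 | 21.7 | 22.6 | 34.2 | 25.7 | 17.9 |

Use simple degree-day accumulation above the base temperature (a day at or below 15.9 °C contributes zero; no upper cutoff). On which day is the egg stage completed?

Daily DD above 15.9 °C: 13.2, 5.8, 6.7, 18.3, 9.8, 2.0.
Cumulative: 13.2, 19.0, 25.7, 44.0, 53.8, 55.8.
The total first reaches 30 DD on day 4.

day 4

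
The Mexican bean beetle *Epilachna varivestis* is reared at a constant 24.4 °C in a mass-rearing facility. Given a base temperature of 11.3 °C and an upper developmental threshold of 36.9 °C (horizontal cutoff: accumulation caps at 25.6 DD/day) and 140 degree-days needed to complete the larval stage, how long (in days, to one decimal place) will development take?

Daily accumulation = 24.4 − 11.3 = 13.1 DD/day.
Duration = 140 / 13.1 = 10.687 ≈ 10.7 days.

10.7 days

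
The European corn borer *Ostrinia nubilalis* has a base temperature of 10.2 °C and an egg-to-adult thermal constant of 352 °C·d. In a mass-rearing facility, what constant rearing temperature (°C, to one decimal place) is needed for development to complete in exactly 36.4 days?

19.9 °C

Required daily accumulation = 352 / 36.4 = 9.670 DD/day.
T = T_base + 9.670 = 10.2 + 9.670 = 19.870 ≈ 19.9 °C.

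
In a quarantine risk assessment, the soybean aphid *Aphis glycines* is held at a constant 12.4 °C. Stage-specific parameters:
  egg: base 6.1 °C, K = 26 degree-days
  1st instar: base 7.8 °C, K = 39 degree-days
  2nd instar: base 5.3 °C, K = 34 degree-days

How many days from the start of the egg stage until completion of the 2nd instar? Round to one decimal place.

egg: 26 / (12.4 − 6.1) = 26 / 6.3 = 4.127 d.
1st instar: 39 / (12.4 − 7.8) = 39 / 4.6 = 8.478 d.
2nd instar: 34 / (12.4 − 5.3) = 34 / 7.1 = 4.789 d.
Sum = 17.394 ≈ 17.4 days.

17.4 days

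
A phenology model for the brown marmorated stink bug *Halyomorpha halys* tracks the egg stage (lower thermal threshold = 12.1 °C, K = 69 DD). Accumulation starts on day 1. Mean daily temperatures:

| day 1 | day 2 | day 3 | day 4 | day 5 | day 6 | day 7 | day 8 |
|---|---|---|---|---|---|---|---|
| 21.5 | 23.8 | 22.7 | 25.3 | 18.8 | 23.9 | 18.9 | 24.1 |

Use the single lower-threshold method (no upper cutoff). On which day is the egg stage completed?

day 7

Daily DD above 12.1 °C: 9.4, 11.7, 10.6, 13.2, 6.7, 11.8, 6.8, 12.0.
Cumulative: 9.4, 21.1, 31.7, 44.9, 51.6, 63.4, 70.2, 82.2.
The total first reaches 69 DD on day 7.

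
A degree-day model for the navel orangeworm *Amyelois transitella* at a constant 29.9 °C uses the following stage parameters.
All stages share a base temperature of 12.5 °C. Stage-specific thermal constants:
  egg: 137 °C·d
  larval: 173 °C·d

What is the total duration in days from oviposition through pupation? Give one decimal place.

Daily accumulation at 29.9 °C = 29.9 − 12.5 = 17.4 DD/day.
Total K = 137 + 173 = 310 DD.
Total duration = 310 / 17.4 = 17.816 ≈ 17.8 days.

17.8 days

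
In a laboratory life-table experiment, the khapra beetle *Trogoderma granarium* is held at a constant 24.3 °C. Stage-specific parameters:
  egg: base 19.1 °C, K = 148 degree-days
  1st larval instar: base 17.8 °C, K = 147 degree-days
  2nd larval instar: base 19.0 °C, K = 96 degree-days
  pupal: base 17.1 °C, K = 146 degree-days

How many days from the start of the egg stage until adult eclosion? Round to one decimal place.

egg: 148 / (24.3 − 19.1) = 148 / 5.2 = 28.462 d.
1st larval instar: 147 / (24.3 − 17.8) = 147 / 6.5 = 22.615 d.
2nd larval instar: 96 / (24.3 − 19.0) = 96 / 5.3 = 18.113 d.
pupal: 146 / (24.3 − 17.1) = 146 / 7.2 = 20.278 d.
Sum = 89.468 ≈ 89.5 days.

89.5 days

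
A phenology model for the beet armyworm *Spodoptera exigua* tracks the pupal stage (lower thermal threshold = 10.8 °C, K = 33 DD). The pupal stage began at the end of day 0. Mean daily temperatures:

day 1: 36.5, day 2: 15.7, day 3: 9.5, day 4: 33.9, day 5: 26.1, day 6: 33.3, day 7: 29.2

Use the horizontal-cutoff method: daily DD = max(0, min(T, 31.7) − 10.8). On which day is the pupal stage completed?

day 4

Daily DD above 10.8 °C (capped at 20.9): 20.9, 4.9, 0.0, 20.9, 15.3, 20.9, 18.4.
Cumulative: 20.9, 25.8, 25.8, 46.7, 62.0, 82.9, 101.3.
The total first reaches 33 DD on day 4.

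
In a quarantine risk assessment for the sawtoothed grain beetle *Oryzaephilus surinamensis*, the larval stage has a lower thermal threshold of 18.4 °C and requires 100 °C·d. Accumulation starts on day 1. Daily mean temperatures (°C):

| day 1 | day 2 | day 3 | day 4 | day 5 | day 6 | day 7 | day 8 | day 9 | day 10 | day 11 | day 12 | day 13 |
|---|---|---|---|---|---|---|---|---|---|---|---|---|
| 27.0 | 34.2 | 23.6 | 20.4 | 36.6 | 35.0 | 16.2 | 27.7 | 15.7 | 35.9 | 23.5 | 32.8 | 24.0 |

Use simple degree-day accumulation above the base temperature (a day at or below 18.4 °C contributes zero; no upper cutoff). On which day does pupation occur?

Daily DD above 18.4 °C: 8.6, 15.8, 5.2, 2.0, 18.2, 16.6, 0.0, 9.3, 0.0, 17.5, 5.1, 14.4, 5.6.
Cumulative: 8.6, 24.4, 29.6, 31.6, 49.8, 66.4, 66.4, 75.7, 75.7, 93.2, 98.3, 112.7, 118.3.
The total first reaches 100 DD on day 12.

day 12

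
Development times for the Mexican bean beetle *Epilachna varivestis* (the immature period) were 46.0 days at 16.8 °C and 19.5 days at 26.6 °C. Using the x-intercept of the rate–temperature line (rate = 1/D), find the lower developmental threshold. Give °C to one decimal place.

Equal thermal constants: D₁(T₁ − T_b) = D₂(T₂ − T_b).
46.0·(16.8 − T_b) = 19.5·(26.6 − T_b)
T_b = (46.0·16.8 − 19.5·26.6) / (46.0 − 19.5) = 254.10 / 26.5 = 9.589 °C ≈ 9.6 °C.

9.6 °C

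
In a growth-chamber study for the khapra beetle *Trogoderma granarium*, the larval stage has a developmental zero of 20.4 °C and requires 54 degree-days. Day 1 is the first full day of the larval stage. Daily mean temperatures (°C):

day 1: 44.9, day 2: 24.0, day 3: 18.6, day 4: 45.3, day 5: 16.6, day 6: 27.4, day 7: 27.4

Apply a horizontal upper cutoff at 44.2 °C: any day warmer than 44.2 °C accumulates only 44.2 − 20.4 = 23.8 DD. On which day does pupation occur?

day 6

Daily DD above 20.4 °C (capped at 23.8): 23.8, 3.6, 0.0, 23.8, 0.0, 7.0, 7.0.
Cumulative: 23.8, 27.4, 27.4, 51.2, 51.2, 58.2, 65.2.
The total first reaches 54 DD on day 6.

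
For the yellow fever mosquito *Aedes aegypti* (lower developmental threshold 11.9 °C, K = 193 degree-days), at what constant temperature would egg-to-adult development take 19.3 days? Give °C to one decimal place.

21.9 °C

Required daily accumulation = 193 / 19.3 = 10.000 DD/day.
T = T_base + 10.000 = 11.9 + 10.000 = 21.900 ≈ 21.9 °C.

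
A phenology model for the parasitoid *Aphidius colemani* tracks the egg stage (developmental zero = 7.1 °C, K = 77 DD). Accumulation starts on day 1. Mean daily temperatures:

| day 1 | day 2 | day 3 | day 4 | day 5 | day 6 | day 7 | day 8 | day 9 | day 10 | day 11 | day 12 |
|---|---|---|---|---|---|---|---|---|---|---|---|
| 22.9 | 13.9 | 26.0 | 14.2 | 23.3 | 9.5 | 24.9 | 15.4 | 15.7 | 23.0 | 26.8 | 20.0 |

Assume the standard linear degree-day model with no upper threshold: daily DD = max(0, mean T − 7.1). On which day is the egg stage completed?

day 7

Daily DD above 7.1 °C: 15.8, 6.8, 18.9, 7.1, 16.2, 2.4, 17.8, 8.3, 8.6, 15.9, 19.7, 12.9.
Cumulative: 15.8, 22.6, 41.5, 48.6, 64.8, 67.2, 85.0, 93.3, 101.9, 117.8, 137.5, 150.4.
The total first reaches 77 DD on day 7.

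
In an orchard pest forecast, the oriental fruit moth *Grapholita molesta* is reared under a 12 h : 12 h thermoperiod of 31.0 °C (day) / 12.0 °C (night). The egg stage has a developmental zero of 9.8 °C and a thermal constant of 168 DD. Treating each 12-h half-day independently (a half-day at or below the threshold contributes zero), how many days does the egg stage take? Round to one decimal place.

Day half: max(0, 31.0 − 9.8) × 0.5 = 21.2 × 0.5 = 10.60 DD.
Night half: max(0, 12.0 − 9.8) × 0.5 = 2.2 × 0.5 = 1.10 DD.
Per 24 h: 11.70 DD/day.
Duration = 168 / 11.70 = 14.359 ≈ 14.4 days.

14.4 days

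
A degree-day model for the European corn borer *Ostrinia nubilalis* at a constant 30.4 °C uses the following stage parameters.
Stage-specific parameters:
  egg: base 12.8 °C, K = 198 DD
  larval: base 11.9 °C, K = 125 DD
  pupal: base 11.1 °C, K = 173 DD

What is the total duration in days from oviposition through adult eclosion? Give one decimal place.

27.0 days

egg: 198 / (30.4 − 12.8) = 198 / 17.6 = 11.250 d.
larval: 125 / (30.4 − 11.9) = 125 / 18.5 = 6.757 d.
pupal: 173 / (30.4 − 11.1) = 173 / 19.3 = 8.964 d.
Sum = 26.970 ≈ 27.0 days.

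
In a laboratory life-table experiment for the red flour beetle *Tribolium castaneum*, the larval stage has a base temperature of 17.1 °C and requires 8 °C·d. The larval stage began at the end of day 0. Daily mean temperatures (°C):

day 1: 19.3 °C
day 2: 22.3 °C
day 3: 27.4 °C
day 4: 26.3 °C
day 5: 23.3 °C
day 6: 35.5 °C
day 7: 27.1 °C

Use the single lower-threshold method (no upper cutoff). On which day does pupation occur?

day 3

Daily DD above 17.1 °C: 2.2, 5.2, 10.3, 9.2, 6.2, 18.4, 10.0.
Cumulative: 2.2, 7.4, 17.7, 26.9, 33.1, 51.5, 61.5.
The total first reaches 8 DD on day 3.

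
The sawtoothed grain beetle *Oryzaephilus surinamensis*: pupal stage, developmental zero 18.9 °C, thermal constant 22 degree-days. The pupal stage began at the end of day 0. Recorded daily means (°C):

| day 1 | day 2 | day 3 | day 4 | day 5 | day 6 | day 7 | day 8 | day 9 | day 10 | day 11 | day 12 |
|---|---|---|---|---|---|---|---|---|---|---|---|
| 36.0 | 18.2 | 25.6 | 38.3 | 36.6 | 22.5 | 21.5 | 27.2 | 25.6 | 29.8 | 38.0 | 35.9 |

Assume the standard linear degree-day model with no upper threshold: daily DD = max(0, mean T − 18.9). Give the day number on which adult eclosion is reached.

day 3

Daily DD above 18.9 °C: 17.1, 0.0, 6.7, 19.4, 17.7, 3.6, 2.6, 8.3, 6.7, 10.9, 19.1, 17.0.
Cumulative: 17.1, 17.1, 23.8, 43.2, 60.9, 64.5, 67.1, 75.4, 82.1, 93.0, 112.1, 129.1.
The total first reaches 22 DD on day 3.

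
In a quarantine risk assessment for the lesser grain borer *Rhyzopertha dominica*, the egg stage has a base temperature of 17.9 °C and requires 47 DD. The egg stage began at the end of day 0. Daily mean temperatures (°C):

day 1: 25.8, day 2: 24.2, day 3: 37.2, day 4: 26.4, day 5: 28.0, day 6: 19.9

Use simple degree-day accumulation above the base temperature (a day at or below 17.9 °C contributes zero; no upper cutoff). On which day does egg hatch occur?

day 5

Daily DD above 17.9 °C: 7.9, 6.3, 19.3, 8.5, 10.1, 2.0.
Cumulative: 7.9, 14.2, 33.5, 42.0, 52.1, 54.1.
The total first reaches 47 DD on day 5.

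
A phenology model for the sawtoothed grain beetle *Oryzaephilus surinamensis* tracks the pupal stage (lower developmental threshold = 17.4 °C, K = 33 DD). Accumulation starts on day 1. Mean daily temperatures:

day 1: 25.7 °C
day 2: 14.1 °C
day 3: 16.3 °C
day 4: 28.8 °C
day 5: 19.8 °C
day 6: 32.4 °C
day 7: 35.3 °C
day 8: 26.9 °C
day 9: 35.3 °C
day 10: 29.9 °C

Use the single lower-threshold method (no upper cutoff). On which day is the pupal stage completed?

Daily DD above 17.4 °C: 8.3, 0.0, 0.0, 11.4, 2.4, 15.0, 17.9, 9.5, 17.9, 12.5.
Cumulative: 8.3, 8.3, 8.3, 19.7, 22.1, 37.1, 55.0, 64.5, 82.4, 94.9.
The total first reaches 33 DD on day 6.

day 6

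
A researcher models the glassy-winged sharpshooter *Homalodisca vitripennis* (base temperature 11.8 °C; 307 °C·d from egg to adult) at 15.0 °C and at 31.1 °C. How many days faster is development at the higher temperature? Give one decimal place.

At 15.0 °C: 307 / (15.0 − 11.8) = 307 / 3.2 = 95.938 d.
At 31.1 °C: 307 / (31.1 − 11.8) = 307 / 19.3 = 15.907 d.
Difference = |95.938 − 15.907| = 80.031 ≈ 80.0 days.

80.0 days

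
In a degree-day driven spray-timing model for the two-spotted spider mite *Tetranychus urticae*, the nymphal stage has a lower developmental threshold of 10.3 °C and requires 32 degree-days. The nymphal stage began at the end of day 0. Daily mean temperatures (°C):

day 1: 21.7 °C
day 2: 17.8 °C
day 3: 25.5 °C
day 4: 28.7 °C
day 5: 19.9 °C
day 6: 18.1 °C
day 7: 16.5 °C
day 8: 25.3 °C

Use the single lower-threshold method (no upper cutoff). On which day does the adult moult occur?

Daily DD above 10.3 °C: 11.4, 7.5, 15.2, 18.4, 9.6, 7.8, 6.2, 15.0.
Cumulative: 11.4, 18.9, 34.1, 52.5, 62.1, 69.9, 76.1, 91.1.
The total first reaches 32 DD on day 3.

day 3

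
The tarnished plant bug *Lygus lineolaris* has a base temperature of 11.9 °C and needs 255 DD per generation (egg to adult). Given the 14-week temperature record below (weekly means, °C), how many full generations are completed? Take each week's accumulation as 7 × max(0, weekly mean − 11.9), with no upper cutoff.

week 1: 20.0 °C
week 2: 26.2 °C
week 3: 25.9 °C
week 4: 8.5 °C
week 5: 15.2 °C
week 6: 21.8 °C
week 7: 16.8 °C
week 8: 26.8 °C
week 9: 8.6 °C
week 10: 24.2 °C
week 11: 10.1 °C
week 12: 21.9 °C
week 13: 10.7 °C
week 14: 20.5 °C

Weekly DD (7 × max(0, T̄ − 11.9)): 56.7, 100.1, 98.0, 0.0, 23.1, 69.3, 34.3, 104.3, 0.0, 86.1, 0.0, 70.0, 0.0, 60.2.
Season total = 702.1 DD.
Complete generations = ⌊702.1 / 255⌋ = 2.

2 generations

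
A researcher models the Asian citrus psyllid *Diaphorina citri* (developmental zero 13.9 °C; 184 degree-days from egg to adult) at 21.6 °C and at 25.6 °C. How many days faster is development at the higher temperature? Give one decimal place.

8.2 days

At 21.6 °C: 184 / (21.6 − 13.9) = 184 / 7.7 = 23.896 d.
At 25.6 °C: 184 / (25.6 − 13.9) = 184 / 11.7 = 15.726 d.
Difference = |23.896 − 15.726| = 8.170 ≈ 8.2 days.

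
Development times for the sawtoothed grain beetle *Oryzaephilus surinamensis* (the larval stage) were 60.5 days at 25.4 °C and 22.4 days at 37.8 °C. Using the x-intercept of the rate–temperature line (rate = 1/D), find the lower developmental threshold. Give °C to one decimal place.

Linear rate model ⇒ the product D·(T − T_b) is constant across temperatures.
60.5·(25.4 − T_b) = 22.4·(37.8 − T_b)
T_b = (60.5·25.4 − 22.4·37.8) / (60.5 − 22.4) = 689.98 / 38.1 = 18.110 °C ≈ 18.1 °C.

18.1 °C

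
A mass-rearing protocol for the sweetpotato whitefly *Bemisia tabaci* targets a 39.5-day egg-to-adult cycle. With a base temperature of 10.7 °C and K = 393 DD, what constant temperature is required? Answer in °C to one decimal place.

Required daily accumulation = 393 / 39.5 = 9.949 DD/day.
T = T_base + 9.949 = 10.7 + 9.949 = 20.649 ≈ 20.6 °C.

20.6 °C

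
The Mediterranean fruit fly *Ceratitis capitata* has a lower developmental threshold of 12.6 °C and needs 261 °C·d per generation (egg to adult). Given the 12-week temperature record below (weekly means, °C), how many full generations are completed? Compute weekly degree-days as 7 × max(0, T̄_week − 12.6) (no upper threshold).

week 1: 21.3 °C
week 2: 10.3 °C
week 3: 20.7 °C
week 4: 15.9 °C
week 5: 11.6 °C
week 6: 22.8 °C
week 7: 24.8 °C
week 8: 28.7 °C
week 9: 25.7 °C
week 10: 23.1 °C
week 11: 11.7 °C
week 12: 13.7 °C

Weekly DD (7 × max(0, T̄ − 12.6)): 60.9, 0.0, 56.7, 23.1, 0.0, 71.4, 85.4, 112.7, 91.7, 73.5, 0.0, 7.7.
Season total = 583.1 DD.
Complete generations = ⌊583.1 / 261⌋ = 2.

2 generations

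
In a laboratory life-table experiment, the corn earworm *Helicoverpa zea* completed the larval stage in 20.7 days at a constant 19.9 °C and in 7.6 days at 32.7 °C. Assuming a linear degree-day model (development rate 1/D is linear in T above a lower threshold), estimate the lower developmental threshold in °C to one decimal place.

12.5 °C

Equal thermal constants: D₁(T₁ − T_b) = D₂(T₂ − T_b).
20.7·(19.9 − T_b) = 7.6·(32.7 − T_b)
T_b = (20.7·19.9 − 7.6·32.7) / (20.7 − 7.6) = 163.41 / 13.1 = 12.474 °C ≈ 12.5 °C.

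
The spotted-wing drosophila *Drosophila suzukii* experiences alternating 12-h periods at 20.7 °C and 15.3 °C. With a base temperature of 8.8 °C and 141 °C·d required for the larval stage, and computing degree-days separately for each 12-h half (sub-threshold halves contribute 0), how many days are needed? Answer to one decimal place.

Day half: max(0, 20.7 − 8.8) × 0.5 = 11.9 × 0.5 = 5.95 DD.
Night half: max(0, 15.3 − 8.8) × 0.5 = 6.5 × 0.5 = 3.25 DD.
Per 24 h: 9.20 DD/day.
Duration = 141 / 9.20 = 15.326 ≈ 15.3 days.

15.3 days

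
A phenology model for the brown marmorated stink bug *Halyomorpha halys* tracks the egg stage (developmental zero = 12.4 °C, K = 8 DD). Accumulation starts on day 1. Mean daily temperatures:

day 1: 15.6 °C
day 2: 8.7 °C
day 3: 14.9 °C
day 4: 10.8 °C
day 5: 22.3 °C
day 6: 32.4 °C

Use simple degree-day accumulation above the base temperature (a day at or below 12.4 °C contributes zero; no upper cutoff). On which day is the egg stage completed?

day 5

Daily DD above 12.4 °C: 3.2, 0.0, 2.5, 0.0, 9.9, 20.0.
Cumulative: 3.2, 3.2, 5.7, 5.7, 15.6, 35.6.
The total first reaches 8 DD on day 5.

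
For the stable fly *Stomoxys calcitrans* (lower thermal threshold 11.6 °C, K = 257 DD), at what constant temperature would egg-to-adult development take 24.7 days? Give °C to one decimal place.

22.0 °C

Required daily accumulation = 257 / 24.7 = 10.405 DD/day.
T = T_base + 10.405 = 11.6 + 10.405 = 22.005 ≈ 22.0 °C.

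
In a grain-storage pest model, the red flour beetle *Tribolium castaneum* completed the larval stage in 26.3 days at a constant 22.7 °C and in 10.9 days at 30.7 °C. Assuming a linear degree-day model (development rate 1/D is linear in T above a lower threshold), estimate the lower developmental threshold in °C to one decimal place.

17.0 °C

Linear rate model ⇒ the product D·(T − T_b) is constant across temperatures.
26.3·(22.7 − T_b) = 10.9·(30.7 − T_b)
T_b = (26.3·22.7 − 10.9·30.7) / (26.3 − 10.9) = 262.38 / 15.4 = 17.038 °C ≈ 17.0 °C.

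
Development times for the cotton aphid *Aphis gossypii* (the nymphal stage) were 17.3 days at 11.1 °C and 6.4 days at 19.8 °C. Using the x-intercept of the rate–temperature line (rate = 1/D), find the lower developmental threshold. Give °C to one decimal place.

Linear rate model ⇒ the product D·(T − T_b) is constant across temperatures.
17.3·(11.1 − T_b) = 6.4·(19.8 − T_b)
T_b = (17.3·11.1 − 6.4·19.8) / (17.3 − 6.4) = 65.31 / 10.9 = 5.992 °C ≈ 6.0 °C.

6.0 °C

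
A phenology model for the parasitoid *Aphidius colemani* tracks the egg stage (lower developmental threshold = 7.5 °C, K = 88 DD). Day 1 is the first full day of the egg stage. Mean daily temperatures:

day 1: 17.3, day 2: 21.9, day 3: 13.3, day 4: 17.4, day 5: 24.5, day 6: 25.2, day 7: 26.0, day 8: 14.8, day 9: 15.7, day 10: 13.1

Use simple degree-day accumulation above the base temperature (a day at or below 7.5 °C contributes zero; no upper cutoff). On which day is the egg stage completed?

day 7

Daily DD above 7.5 °C: 9.8, 14.4, 5.8, 9.9, 17.0, 17.7, 18.5, 7.3, 8.2, 5.6.
Cumulative: 9.8, 24.2, 30.0, 39.9, 56.9, 74.6, 93.1, 100.4, 108.6, 114.2.
The total first reaches 88 DD on day 7.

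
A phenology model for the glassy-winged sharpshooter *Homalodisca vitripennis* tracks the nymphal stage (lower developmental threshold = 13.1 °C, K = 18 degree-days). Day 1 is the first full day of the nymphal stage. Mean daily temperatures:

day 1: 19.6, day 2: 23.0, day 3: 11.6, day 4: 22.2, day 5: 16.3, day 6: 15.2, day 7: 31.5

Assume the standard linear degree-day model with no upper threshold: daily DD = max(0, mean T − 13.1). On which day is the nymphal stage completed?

day 4

Daily DD above 13.1 °C: 6.5, 9.9, 0.0, 9.1, 3.2, 2.1, 18.4.
Cumulative: 6.5, 16.4, 16.4, 25.5, 28.7, 30.8, 49.2.
The total first reaches 18 DD on day 4.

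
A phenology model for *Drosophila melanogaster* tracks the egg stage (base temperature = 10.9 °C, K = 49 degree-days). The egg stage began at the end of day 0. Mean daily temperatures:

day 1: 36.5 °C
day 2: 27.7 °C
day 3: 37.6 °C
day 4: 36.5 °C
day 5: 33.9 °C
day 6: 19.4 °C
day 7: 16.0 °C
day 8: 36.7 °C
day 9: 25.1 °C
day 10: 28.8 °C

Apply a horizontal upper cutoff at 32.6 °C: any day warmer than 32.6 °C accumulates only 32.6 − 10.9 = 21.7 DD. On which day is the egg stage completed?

Daily DD above 10.9 °C (capped at 21.7): 21.7, 16.8, 21.7, 21.7, 21.7, 8.5, 5.1, 21.7, 14.2, 17.9.
Cumulative: 21.7, 38.5, 60.2, 81.9, 103.6, 112.1, 117.2, 138.9, 153.1, 171.0.
The total first reaches 49 DD on day 3.

day 3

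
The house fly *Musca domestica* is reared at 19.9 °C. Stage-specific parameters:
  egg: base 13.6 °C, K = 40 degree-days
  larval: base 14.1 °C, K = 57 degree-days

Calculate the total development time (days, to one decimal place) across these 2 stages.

egg: 40 / (19.9 − 13.6) = 40 / 6.3 = 6.349 d.
larval: 57 / (19.9 − 14.1) = 57 / 5.8 = 9.828 d.
Sum = 16.177 ≈ 16.2 days.

16.2 days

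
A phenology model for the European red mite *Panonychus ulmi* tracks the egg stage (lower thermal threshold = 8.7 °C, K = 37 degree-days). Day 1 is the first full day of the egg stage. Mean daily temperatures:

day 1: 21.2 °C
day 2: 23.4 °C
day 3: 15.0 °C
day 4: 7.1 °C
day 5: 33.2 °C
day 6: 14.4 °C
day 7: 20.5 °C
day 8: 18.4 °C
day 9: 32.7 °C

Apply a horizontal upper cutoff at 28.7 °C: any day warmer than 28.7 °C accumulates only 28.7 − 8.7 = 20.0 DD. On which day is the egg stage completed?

day 5

Daily DD above 8.7 °C (capped at 20.0): 12.5, 14.7, 6.3, 0.0, 20.0, 5.7, 11.8, 9.7, 20.0.
Cumulative: 12.5, 27.2, 33.5, 33.5, 53.5, 59.2, 71.0, 80.7, 100.7.
The total first reaches 37 DD on day 5.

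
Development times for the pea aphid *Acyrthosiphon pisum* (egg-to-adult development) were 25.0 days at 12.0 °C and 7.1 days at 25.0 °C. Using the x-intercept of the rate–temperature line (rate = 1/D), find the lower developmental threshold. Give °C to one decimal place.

6.8 °C

Equal thermal constants: D₁(T₁ − T_b) = D₂(T₂ − T_b).
25.0·(12.0 − T_b) = 7.1·(25.0 − T_b)
T_b = (25.0·12.0 − 7.1·25.0) / (25.0 − 7.1) = 122.50 / 17.9 = 6.844 °C ≈ 6.8 °C.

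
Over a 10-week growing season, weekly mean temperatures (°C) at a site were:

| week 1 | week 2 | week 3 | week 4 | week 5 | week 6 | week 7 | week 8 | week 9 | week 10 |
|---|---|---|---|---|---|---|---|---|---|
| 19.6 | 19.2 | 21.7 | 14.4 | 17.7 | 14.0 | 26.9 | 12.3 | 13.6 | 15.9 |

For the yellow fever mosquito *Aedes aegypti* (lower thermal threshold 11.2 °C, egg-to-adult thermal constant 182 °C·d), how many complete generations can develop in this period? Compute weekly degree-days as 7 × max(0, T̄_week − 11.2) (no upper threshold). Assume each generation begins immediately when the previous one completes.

2 generations

Weekly DD (7 × max(0, T̄ − 11.2)): 58.8, 56.0, 73.5, 22.4, 45.5, 19.6, 109.9, 7.7, 16.8, 32.9.
Season total = 443.1 DD.
Complete generations = ⌊443.1 / 182⌋ = 2.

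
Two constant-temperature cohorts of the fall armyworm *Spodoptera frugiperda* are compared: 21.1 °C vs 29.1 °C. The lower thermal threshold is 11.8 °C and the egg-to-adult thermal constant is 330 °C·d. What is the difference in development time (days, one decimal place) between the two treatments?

16.4 days

At 21.1 °C: 330 / (21.1 − 11.8) = 330 / 9.3 = 35.484 d.
At 29.1 °C: 330 / (29.1 − 11.8) = 330 / 17.3 = 19.075 d.
Difference = |35.484 − 19.075| = 16.409 ≈ 16.4 days.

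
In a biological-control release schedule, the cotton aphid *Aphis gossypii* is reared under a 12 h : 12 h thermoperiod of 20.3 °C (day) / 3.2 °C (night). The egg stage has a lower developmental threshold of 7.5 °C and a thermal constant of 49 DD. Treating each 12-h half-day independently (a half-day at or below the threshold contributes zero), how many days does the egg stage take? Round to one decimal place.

Day half: max(0, 20.3 − 7.5) × 0.5 = 12.8 × 0.5 = 6.40 DD.
Night half: max(0, 3.2 − 7.5) × 0.5 = 0.0 × 0.5 = 0.00 DD.
Per 24 h: 6.40 DD/day.
Duration = 49 / 6.40 = 7.656 ≈ 7.7 days.

7.7 days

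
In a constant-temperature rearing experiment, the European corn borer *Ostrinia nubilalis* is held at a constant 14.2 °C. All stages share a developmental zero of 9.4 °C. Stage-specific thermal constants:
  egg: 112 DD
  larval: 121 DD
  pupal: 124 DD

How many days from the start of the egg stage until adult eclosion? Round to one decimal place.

74.4 days

Daily accumulation at 14.2 °C = 14.2 − 9.4 = 4.8 DD/day.
Total K = 112 + 121 + 124 = 357 DD.
Total duration = 357 / 4.8 = 74.375 ≈ 74.4 days.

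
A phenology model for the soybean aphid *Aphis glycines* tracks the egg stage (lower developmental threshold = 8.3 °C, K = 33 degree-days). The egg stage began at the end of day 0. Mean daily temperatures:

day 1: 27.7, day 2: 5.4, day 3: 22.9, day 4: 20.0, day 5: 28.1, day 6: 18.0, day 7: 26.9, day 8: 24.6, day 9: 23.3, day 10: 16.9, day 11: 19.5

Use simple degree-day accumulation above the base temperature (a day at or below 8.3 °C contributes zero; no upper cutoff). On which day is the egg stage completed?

day 3

Daily DD above 8.3 °C: 19.4, 0.0, 14.6, 11.7, 19.8, 9.7, 18.6, 16.3, 15.0, 8.6, 11.2.
Cumulative: 19.4, 19.4, 34.0, 45.7, 65.5, 75.2, 93.8, 110.1, 125.1, 133.7, 144.9.
The total first reaches 33 DD on day 3.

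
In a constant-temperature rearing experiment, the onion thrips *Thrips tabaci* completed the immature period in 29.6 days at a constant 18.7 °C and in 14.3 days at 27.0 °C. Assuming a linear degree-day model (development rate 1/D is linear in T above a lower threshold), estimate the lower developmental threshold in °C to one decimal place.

Equal thermal constants: D₁(T₁ − T_b) = D₂(T₂ − T_b).
29.6·(18.7 − T_b) = 14.3·(27.0 − T_b)
T_b = (29.6·18.7 − 14.3·27.0) / (29.6 − 14.3) = 167.42 / 15.3 = 10.942 °C ≈ 10.9 °C.

10.9 °C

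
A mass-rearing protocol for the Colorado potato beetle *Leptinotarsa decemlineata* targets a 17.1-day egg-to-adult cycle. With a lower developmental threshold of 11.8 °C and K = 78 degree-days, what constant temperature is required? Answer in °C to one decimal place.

Required daily accumulation = 78 / 17.1 = 4.561 DD/day.
T = T_base + 4.561 = 11.8 + 4.561 = 16.361 ≈ 16.4 °C.

16.4 °C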